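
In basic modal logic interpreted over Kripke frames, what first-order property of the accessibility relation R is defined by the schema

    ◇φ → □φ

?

Suppose ◇φ→□φ is valid. Take Rxy, Rxz and set V(φ)={y}. Then ◇φ at x, so □φ at x, so φ at z, i.e. z=y.

Partial functionality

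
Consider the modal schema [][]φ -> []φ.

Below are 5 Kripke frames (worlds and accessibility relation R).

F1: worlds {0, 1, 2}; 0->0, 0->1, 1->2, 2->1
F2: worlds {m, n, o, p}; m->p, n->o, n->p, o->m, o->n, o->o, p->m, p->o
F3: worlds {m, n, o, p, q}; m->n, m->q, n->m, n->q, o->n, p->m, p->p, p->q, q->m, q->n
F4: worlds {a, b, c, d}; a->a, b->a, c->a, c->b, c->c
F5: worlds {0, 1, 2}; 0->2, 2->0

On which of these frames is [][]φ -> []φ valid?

The schema corresponds to density: forall x forall y (Rxy -> exists z (Rxz & Rzy)).
F1: fails — R12 but no z with R1z and Rz2.
F2: fails — Rnp but no z with Rnz and Rzp.
F3: fails — Ron but no z with Roz and Rzn.
F4: ✓.
F5: fails — R20 but no z with R2z and Rz0.

F4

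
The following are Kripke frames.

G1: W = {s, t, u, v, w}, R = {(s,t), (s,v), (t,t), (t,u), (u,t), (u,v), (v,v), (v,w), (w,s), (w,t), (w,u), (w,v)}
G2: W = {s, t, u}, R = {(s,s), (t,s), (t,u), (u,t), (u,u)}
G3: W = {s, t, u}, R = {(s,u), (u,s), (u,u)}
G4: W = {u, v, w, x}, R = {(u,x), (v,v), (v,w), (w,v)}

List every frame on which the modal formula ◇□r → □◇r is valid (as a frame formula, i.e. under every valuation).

The schema corresponds to convergence: ∀x ∀y ∀z (Rxy ∧ Rxz → ∃w (Ryw ∧ Rzw)).
G1: fails — Rsv and Rst but v and t have no common successor.
G2: fails — Rts and Rtu but s and u have no common successor.
G3: holds.
G4: fails — Rux and Rux but x and x have no common successor.
Valid on: G3.

G3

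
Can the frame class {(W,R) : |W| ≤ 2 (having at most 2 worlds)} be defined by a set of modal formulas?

No — not modally definable

If a class were modally definable it would be closed under disjoint unions (Goldblatt–Thomason).
Any modal formula valid on each of 3 disjoint one-world frames is valid on their disjoint union (validity is preserved under disjoint unions). Each one-world frame has |W|=1≤2, but the union has |W|=3.
So the class is not modally definable.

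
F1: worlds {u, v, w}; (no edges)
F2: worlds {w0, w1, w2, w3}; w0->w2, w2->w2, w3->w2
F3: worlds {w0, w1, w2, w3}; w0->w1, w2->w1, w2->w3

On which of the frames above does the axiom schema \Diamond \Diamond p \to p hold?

F1, F3

Frame correspondent (Sahlqvist): \forall x \forall y (x R^2 y \to \exists w (y = w \wedge x = w)) — i.e. a generalized confluence (Geach) condition.
F1: satisfies the condition.
F2: fails — w0R²w2 but w2 ≠ w0.
F3: satisfies the condition.
Valid on: F1, F3.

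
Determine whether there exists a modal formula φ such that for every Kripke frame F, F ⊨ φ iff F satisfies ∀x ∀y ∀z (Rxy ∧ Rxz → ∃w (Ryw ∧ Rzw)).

Yes — defined by ◇□p → □◇p

Yes: it is convergence, defined by the .2 schema ◇□p → □◇p.
Suppose ◇□p→□◇p is valid. Take Rxy, Rxz and set V(p)={w : Ryw}. Then □p at y so ◇□p at x, so □◇p at x, so ◇p at z, giving w with Rzw and Ryw.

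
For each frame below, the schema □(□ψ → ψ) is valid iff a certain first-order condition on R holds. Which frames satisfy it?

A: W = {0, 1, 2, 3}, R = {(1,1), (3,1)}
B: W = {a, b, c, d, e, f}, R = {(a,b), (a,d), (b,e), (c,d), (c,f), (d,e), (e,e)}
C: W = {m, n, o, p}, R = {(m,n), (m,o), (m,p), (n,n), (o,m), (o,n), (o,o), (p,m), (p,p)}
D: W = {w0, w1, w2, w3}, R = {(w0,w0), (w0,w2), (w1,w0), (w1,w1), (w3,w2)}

A

This is the axiom for shift-reflexivity; its first-order frame correspondent is ∀x ∀y (Rxy → Ryy).
A: condition met.
B: fails — Rcd but not Rdd.
C: fails — Rom but not Rmm.
D: fails — Rw3w2 but not Rw2w2.
Valid on: A.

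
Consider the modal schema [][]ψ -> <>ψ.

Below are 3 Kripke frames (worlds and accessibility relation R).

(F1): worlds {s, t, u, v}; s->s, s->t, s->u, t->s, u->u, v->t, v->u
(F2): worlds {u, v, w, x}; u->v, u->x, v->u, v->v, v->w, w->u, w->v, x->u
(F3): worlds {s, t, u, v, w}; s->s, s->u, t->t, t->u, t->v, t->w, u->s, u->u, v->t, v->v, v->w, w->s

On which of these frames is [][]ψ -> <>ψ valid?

This is the axiom for a generalized confluence (Geach) condition; its first-order frame correspondent is forall x exists w (x R^2 w & xRw).
(F1): holds.
(F2): fails — at x but no t with xR²t and xRt.
(F3): holds.
Valid on: (F1), (F3).

(F1), (F3)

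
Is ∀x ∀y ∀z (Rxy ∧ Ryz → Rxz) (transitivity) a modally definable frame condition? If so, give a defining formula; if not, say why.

Definable; □p → □□p defines it

This is a Sahlqvist condition; the 4 axiom □p → □□p defines it.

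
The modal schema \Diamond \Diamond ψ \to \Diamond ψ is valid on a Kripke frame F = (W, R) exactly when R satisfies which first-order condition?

Replacing ψ by ¬ψ and contraposing gives the equivalent schema □ψ → □□ψ.
Suppose □ψ→□□ψ is valid. Take Rxy, Ryz and set V(ψ)={w : Rxw}. Then □ψ at x, so □□ψ at x, so □ψ at y, so ψ at z, i.e. Rxz.
The converse is a direct semantic check.
Frame condition: \forall x \forall y \forall z (Rxy \wedge Ryz \to Rxz).

Transitivity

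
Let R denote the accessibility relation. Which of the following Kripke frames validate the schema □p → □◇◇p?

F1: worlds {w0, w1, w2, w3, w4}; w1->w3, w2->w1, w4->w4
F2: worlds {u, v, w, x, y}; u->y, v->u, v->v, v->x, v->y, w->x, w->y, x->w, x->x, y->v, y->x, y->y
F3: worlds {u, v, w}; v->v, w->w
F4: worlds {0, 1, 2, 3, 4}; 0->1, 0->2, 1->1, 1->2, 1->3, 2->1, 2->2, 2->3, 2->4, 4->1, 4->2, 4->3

F2, F3

The schema corresponds to a generalized confluence (Geach) condition: ∀x ∀z (xRz → ∃w (xRw ∧ zR²w)).
F1: fails — w1Rw3 but no w with w1Rw and w3R²w.
F2: ✓.
F3: ✓.
F4: fails — 1R3 but no w with 1Rw and 3R²w.
Valid on: F2, F3.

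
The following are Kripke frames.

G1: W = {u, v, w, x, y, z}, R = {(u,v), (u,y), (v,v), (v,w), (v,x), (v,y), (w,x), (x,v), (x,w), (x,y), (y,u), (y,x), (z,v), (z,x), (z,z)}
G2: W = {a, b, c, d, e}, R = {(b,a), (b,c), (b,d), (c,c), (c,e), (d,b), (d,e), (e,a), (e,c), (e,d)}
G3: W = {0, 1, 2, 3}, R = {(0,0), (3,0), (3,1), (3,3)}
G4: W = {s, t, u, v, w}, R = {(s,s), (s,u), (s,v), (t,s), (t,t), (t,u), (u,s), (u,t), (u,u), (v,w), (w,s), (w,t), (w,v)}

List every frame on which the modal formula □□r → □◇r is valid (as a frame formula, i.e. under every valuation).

G1, G4

Frame correspondent (Sahlqvist): ∀x ∀z (xRz → ∃w (xR²w ∧ zRw)) — i.e. a generalized confluence (Geach) condition.
G1: ✓.
G2: fails — bRa but no w with bR²w and aRw.
G3: fails — 3R1 but no w with 3R²w and 1Rw.
G4: ✓.
Valid on: G1, G4.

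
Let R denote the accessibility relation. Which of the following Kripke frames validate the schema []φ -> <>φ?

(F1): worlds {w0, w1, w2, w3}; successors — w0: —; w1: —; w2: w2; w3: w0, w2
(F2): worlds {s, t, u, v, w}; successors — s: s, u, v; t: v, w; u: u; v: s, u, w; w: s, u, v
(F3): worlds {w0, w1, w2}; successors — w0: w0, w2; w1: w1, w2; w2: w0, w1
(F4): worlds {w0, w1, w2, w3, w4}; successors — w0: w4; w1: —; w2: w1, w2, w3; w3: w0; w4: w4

The schema corresponds to seriality: forall x exists y Rxy.
(F1): fails — world w0 has no successor.
(F2): satisfies the condition.
(F3): satisfies the condition.
(F4): fails — world w1 has no successor.
Valid on: (F2), (F3).

(F2), (F3)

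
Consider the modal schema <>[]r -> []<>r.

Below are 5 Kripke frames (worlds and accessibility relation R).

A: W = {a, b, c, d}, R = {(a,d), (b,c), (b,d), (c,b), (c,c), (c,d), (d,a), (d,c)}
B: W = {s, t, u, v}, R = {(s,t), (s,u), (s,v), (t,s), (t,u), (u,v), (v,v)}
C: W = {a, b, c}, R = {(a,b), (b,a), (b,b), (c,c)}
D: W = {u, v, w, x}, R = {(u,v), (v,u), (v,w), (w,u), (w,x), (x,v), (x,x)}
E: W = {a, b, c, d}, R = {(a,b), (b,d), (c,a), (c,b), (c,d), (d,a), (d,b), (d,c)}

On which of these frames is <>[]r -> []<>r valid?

A, C

The schema corresponds to convergence: forall x forall y forall z (Rxy & Rxz -> exists w (Ryw & Rzw)).
A: holds.
B: fails — Rsv and Rst but v and t have no common successor.
C: holds.
D: fails — Rvw and Rvu but w and u have no common successor.
E: fails — Rcd and Rcb but d and b have no common successor.
Valid on: A, C.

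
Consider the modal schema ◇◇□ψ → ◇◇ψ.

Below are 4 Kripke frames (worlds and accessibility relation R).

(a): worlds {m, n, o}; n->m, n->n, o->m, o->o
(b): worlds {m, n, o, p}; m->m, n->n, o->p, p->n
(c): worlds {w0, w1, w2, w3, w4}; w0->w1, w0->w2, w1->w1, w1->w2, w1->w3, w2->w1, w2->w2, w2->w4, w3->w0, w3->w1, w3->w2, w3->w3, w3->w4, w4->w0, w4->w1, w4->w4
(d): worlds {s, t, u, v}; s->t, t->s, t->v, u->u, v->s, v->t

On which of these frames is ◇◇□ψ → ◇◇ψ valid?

(b), (c)

The schema corresponds to a generalized confluence (Geach) condition: ∀x ∀y (xR²y → ∃w (yRw ∧ xR²w)).
(a): fails — nR²m but no w with mRw and nR²w.
(b): condition met.
(c): condition met.
(d): fails — sR²s but no w with sRw and sR²w.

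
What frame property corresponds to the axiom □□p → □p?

This is the C4 axiom.
It corresponds to density: ∀x ∀y (Rxy → ∃z (Rxz ∧ Rzy)).

density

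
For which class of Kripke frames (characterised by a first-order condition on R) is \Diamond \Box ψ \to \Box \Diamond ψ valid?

This schema is the .2 axiom.
It corresponds to convergence: \forall x \forall y \forall z (Rxy \wedge Rxz \to \exists w (Ryw \wedge Rzw)).

convergence: \forall x \forall y \forall z (Rxy \wedge Rxz \to \exists w (Ryw \wedge Rzw))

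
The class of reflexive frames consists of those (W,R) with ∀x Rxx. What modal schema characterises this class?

□p → p

A defining formula is □p → p (the T axiom).
Suppose □p→p is valid. At any x set V(p)={w : Rxw}. Then □p holds at x, so p holds at x, i.e. Rxx.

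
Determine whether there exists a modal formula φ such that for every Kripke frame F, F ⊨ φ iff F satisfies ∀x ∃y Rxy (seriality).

This is a Sahlqvist condition; the D axiom □q → ◇q defines it.

Yes — defined by □q → ◇q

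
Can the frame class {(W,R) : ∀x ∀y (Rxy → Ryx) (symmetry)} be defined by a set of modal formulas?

Definable; q → □◇q defines it

Yes: it is symmetry, defined by the B schema q → □◇q.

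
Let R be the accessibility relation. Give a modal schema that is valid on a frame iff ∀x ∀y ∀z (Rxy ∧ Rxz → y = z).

◇p → □p

This is partial functionality; the standard corresponding axiom is CD: ◇p → □p.
Suppose ◇p→□p is valid. Take Rxy, Rxz and set V(p)={y}. Then ◇p at x, so □p at x, so p at z, i.e. z=y.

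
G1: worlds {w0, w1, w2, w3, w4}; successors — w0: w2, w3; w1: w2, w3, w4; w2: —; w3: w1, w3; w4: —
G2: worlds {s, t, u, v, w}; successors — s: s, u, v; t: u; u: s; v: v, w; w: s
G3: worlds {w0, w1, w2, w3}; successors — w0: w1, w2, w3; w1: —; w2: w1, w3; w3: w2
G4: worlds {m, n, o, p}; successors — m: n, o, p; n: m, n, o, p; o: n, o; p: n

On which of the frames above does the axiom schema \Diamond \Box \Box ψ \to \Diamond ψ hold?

G2, G4

The schema corresponds to a generalized confluence (Geach) condition: \forall x \forall y (xRy \to \exists w (y R^2 w \wedge xRw)).
G1: fails — w0Rw2 but no w with w2R²w and w0Rw.
G2: satisfies the condition.
G3: fails — w0Rw1 but no w with w1R²w and w0Rw.
G4: satisfies the condition.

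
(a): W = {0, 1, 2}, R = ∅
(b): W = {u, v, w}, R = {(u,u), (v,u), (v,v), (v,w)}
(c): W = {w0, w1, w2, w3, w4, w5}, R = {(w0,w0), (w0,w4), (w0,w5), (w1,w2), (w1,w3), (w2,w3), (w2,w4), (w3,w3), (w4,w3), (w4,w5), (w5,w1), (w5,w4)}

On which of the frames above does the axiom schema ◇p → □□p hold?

(a)

Frame correspondent (Sahlqvist): ∀x ∀y ∀z ((xRy ∧ xR²z) → ∃w (y = w ∧ z = w)) — i.e. a generalized confluence (Geach) condition.
(a): holds.
(b): fails — vRu, vR²v but u ≠ v.
(c): fails — w0Rw0, w0R²w1 but w0 ≠ w1.
Valid on: (a).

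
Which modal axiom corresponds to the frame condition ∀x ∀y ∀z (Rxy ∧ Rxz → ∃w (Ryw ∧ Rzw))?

◇□r → □◇r

The condition is convergence. The .2 schema ◇□r → □◇r defines it.
Suppose ◇□r→□◇r is valid. Take Rxy, Rxz and set V(r)={w : Ryw}. Then □r at y so ◇□r at x, so □◇r at x, so ◇r at z, giving w with Rzw and Ryw.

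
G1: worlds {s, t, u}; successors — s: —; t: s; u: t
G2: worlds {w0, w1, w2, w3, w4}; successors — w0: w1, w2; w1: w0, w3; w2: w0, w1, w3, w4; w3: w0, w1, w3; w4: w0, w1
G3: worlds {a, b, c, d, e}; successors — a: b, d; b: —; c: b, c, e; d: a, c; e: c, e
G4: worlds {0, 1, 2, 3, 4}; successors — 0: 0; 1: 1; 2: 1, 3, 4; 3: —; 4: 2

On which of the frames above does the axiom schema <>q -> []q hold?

The schema corresponds to partial functionality: forall x forall y forall z (Rxy & Rxz -> y = z).
G1: holds.
G2: fails — w0 sees both w1 and w2.
G3: fails — a sees both b and d.
G4: fails — 2 sees both 1 and 3.
Valid on: G1.

G1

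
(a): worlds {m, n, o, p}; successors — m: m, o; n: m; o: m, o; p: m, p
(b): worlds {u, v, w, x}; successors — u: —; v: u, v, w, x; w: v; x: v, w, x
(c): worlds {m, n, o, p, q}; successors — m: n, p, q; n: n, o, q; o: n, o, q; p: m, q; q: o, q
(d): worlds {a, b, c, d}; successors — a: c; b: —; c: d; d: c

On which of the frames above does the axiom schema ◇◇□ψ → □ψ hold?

(d)

This is the axiom for a generalized confluence (Geach) condition; its first-order frame correspondent is ∀x ∀y ∀z ((xR²y ∧ xRz) → ∃w (yRw ∧ z = w)).
(a): fails — pR²m, pRp but no w with mRw and p=w.
(b): fails — vR²u, vRu but no t with uRt and u=t.
(c): fails — mR²n, mRp but no w with nRw and p=w.
(d): ✓.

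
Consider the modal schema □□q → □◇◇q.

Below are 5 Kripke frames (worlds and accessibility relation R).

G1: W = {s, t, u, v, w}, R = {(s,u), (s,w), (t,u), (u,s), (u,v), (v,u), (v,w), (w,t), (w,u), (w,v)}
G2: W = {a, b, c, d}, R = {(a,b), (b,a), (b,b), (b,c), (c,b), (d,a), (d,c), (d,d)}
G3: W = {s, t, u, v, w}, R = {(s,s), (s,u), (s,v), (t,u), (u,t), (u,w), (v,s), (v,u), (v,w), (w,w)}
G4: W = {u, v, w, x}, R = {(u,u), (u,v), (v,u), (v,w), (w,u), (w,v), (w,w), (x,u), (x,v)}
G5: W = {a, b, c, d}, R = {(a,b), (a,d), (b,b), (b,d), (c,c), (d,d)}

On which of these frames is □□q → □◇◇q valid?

This is the axiom for a generalized confluence (Geach) condition; its first-order frame correspondent is ∀x ∀z (xRz → ∃w (xR²w ∧ zR²w)).
G1: fails — tRu but no w* with tR²w* and uR²w*.
G2: holds.
G3: holds.
G4: holds.
G5: holds.
Valid on: G2, G3, G4, G5.

G2, G3, G4, G5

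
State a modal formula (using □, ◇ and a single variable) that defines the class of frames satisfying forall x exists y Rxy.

A defining formula is □s → ◇s (the D axiom).
Suppose □s→◇s is valid. At any x set V(s)=W. Then □s at x, so ◇s at x, so x has a successor.

□s → ◇s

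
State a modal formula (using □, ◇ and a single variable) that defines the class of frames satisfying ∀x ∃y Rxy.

□q → ◇q

A defining formula is □q → ◇q (the D axiom).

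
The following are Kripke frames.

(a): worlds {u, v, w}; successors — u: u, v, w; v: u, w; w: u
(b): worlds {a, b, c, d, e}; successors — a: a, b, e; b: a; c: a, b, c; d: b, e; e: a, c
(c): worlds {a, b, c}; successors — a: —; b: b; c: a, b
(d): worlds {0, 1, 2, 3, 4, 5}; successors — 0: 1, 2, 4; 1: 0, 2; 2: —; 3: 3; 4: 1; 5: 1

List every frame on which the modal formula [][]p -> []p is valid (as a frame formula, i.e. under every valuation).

The schema corresponds to density: forall x forall y (Rxy -> exists z (Rxz & Rzy)).
(a): satisfies the condition.
(b): fails — Rdb but no z with Rdz and Rzb.
(c): fails — Rca but no z with Rcz and Rza.
(d): fails — R10 but no z with R1z and Rz0.
Valid on: (a).

(a)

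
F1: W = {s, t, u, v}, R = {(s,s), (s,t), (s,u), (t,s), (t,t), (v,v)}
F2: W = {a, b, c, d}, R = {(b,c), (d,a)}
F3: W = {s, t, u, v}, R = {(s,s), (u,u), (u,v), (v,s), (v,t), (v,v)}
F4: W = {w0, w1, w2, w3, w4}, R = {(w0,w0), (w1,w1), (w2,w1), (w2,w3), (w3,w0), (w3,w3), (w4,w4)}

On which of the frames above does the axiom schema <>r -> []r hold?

F2

The schema corresponds to partial functionality: forall x forall y forall z (Rxy & Rxz -> y = z).
F1: fails — s sees both s and t.
F2: satisfies the condition.
F3: fails — u sees both u and v.
F4: fails — w2 sees both w1 and w3.
Valid on: F2.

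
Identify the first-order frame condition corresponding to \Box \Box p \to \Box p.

Density

This is the C4 axiom.
It corresponds to density: \forall x \forall y (Rxy \to \exists z (Rxz \wedge Rzy)).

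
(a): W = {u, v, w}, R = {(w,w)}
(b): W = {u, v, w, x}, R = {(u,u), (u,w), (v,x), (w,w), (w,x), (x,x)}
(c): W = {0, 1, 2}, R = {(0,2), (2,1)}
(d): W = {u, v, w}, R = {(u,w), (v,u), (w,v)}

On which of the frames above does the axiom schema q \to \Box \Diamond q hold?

(a)

The schema corresponds to symmetry: \forall x \forall y (Rxy \to Ryx).
(a): ✓.
(b): fails — Ruw but not Rwu.
(c): fails — R21 but not R12.
(d): fails — Rvu but not Ruv.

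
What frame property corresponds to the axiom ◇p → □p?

This is the CD axiom.
Its frame correspondent is partial functionality — ∀x ∀y ∀z (Rxy ∧ Rxz → y = z).

partial functionality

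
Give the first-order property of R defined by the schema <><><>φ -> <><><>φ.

forall x forall y (x R^3 y -> exists w (y = w & x R^3 w))

This is a Sahlqvist (Geach-type) schema ◇^3□^0φ → □^0◇^3φ.
Minimal-valuation argument: fix x; take any y with xR^3y and any z with xR^0z. Set V(φ) to the set of worlds R-reachable from y in exactly 0 steps. Then □^0φ holds at y, so the antecedent holds at x; validity forces ◇^3φ at z, giving a w with zR^3w and yR^0w.
First-order correspondent: forall x forall y (x R^3 y -> exists w (y = w & x R^3 w)).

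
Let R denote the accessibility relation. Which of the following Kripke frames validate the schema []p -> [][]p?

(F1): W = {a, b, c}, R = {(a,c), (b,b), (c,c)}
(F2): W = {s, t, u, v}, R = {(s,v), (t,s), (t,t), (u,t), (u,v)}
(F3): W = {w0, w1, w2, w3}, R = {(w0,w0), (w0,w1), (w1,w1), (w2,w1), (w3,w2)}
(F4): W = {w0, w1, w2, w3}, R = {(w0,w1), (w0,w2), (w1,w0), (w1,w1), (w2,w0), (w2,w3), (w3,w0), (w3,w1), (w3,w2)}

(F1)

The schema corresponds to transitivity: forall x forall y forall z (Rxy & Ryz -> Rxz).
(F1): condition met.
(F2): fails — Rut and Rts but not Rus.
(F3): fails — Rw3w2 and Rw2w1 but not Rw3w1.
(F4): fails — Rw1w0 and Rw0w2 but not Rw1w2.
Valid on: (F1).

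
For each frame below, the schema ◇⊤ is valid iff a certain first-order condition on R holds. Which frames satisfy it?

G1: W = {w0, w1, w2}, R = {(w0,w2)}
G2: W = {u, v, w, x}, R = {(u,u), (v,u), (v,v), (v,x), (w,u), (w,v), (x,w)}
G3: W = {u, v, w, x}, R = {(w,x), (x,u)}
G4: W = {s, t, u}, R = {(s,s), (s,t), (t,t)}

G2

Frame correspondent (Sahlqvist): ∀x ∃y Rxy — i.e. seriality.
G1: fails — world w1 has no successor.
G2: satisfies the condition.
G3: fails — world u has no successor.
G4: fails — world u has no successor.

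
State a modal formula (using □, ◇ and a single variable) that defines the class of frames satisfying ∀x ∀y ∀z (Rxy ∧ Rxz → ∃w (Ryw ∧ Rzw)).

A defining formula is ◇□p → □◇p (the .2 axiom).
Suppose ◇□p→□◇p is valid. Take Rxy, Rxz and set V(p)={w : Ryw}. Then □p at y so ◇□p at x, so □◇p at x, so ◇p at z, giving w with Rzw and Ryw.

◇□p → □◇p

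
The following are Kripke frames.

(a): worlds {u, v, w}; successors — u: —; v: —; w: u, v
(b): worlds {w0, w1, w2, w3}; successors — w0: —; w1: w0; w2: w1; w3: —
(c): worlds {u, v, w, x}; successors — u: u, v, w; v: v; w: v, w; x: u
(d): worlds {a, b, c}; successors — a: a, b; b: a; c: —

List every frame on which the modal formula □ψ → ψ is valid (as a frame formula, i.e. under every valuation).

This is the axiom for reflexivity; its first-order frame correspondent is ∀x Rxx.
(a): fails — world u does not see itself.
(b): fails — world w0 does not see itself.
(c): fails — world x does not see itself.
(d): fails — world b does not see itself.
Valid on no frame.

none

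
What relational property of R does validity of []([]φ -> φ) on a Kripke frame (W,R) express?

shift-reflexivity

Suppose □(□φ→φ) is valid. Take Rxy and set V(φ)={w : Ryw}. Then at y, □φ holds; since □(□φ→φ) at x, □φ→φ at y, so φ at y, i.e. Ryy.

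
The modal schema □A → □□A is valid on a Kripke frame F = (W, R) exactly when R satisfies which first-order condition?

This schema is the 4 axiom.
It corresponds to transitivity: ∀x ∀y ∀z (Rxy ∧ Ryz → Rxz).

transitivity: ∀x ∀y ∀z (Rxy ∧ Ryz → Rxz)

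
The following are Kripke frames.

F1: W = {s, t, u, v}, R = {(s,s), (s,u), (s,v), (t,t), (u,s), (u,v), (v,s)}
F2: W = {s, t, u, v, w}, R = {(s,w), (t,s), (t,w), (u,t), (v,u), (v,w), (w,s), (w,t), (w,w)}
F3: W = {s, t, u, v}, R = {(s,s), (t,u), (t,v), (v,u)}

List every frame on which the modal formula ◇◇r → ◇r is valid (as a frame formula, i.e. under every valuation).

F3

Frame correspondent (Sahlqvist): ∀x ∀y ∀z (Rxy ∧ Ryz → Rxz) — i.e. transitivity.
F1: fails — Rus and Rsu but not Ruu.
F2: fails — Rut and Rts but not Rus.
F3: ✓.
Valid on: F3.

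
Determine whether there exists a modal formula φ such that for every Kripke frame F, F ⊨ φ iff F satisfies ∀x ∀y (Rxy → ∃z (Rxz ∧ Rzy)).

Yes — defined by □□r → □r

This is a Sahlqvist condition; the C4 axiom □□r → □r defines it.
Suppose □□r→□r is valid. Take Rxy and set V(r)={w : xR²w}. Then □□r at x, so □r at x, so r at y, i.e. ∃z(Rxz∧Rzy).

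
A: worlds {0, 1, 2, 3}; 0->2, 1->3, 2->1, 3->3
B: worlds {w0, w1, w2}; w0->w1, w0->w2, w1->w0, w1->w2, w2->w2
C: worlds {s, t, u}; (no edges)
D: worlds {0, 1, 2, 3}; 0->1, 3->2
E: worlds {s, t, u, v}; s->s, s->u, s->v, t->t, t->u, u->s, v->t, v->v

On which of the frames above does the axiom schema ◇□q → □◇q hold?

A, B, C

The schema corresponds to convergence: ∀x ∀y ∀z (Rxy ∧ Rxz → ∃w (Ryw ∧ Rzw)).
A: condition met.
B: condition met.
C: condition met.
D: fails — R01 and R01 but 1 and 1 have no common successor.
E: fails — Rsv and Rsu but v and u have no common successor.
Valid on: A, B, C.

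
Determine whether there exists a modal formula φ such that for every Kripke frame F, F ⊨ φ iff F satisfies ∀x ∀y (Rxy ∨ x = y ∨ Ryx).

Modal frame validity is preserved under disjoint unions.
Take 3 disjoint single-world reflexive frames: each is trivially connected, but their disjoint union has 3 worlds with no edge between distinct components, so it is not connected.
Hence connectedness of R is not modally definable.

No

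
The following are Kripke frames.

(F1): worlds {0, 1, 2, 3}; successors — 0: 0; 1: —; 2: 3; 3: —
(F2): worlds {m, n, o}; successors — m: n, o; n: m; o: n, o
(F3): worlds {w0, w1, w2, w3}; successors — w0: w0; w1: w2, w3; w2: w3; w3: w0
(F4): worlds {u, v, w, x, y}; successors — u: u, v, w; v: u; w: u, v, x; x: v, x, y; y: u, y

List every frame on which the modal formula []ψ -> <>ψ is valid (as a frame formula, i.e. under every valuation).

This is the axiom for seriality; its first-order frame correspondent is forall x exists y Rxy.
(F1): fails — world 1 has no successor.
(F2): condition met.
(F3): condition met.
(F4): condition met.

(F2), (F3), (F4)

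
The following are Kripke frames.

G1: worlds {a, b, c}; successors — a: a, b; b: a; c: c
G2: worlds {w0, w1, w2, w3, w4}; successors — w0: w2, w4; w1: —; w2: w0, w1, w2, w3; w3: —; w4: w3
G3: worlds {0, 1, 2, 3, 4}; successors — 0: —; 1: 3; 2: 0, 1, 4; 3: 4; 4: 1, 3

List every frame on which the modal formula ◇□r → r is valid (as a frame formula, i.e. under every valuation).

The schema corresponds to symmetry: ∀x ∀y (Rxy → Ryx).
G1: holds.
G2: fails — Rw0w4 but not Rw4w0.
G3: fails — R20 but not R02.

G1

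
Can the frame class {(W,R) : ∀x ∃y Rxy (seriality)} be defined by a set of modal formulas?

The condition is seriality. A defining modal formula is □p → ◇p.

Definable; □p → ◇p defines it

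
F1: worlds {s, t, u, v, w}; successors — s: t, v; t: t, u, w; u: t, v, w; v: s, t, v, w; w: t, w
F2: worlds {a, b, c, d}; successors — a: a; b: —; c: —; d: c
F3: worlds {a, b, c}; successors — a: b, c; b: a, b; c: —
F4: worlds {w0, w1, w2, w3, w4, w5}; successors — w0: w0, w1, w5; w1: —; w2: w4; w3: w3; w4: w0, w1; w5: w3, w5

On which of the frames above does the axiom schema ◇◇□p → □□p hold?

F2

The schema corresponds to a generalized confluence (Geach) condition: ∀x ∀y ∀z ((xR²y ∧ xR²z) → ∃w (yRw ∧ z = w)).
F1: fails — sR²s, sR²s but no w* with sRw* and s=w*.
F2: ✓.
F3: fails — aR²a, aR²a but no w with aRw and a=w.
F4: fails — w0R²w0, w0R²w3 but no w with w0Rw and w3=w.
Valid on: F2.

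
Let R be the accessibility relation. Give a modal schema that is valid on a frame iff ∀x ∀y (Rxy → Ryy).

□(□r → r)

This is shift-reflexivity; the standard corresponding axiom is T□: □(□r → r).
Suppose □(□r→r) is valid. Take Rxy and set V(r)={w : Ryw}. Then at y, □r holds; since □(□r→r) at x, □r→r at y, so r at y, i.e. Ryy.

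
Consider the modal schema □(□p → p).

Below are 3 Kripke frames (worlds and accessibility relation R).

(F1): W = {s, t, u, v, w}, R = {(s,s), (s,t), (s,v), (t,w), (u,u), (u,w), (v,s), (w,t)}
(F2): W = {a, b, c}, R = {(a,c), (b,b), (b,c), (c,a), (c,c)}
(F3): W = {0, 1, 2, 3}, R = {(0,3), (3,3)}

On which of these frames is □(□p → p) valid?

(F3)

Frame correspondent (Sahlqvist): ∀x ∀y (Rxy → Ryy) — i.e. shift-reflexivity.
(F1): fails — Rwt but not Rtt.
(F2): fails — Rca but not Raa.
(F3): holds.
Valid on: (F3).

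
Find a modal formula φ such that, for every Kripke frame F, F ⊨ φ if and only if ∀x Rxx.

□p → p

The condition is reflexivity. The T schema □p → p defines it.
Suppose □p→p is valid. At any x set V(p)={w : Rxw}. Then □p holds at x, so p holds at x, i.e. Rxx.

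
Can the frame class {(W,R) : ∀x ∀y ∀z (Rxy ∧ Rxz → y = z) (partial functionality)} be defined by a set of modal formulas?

Yes — defined by ◇p → □p

This is a Sahlqvist condition; the CD axiom ◇p → □p defines it.
Suppose ◇p→□p is valid. Take Rxy, Rxz and set V(p)={y}. Then ◇p at x, so □p at x, so p at z, i.e. z=y.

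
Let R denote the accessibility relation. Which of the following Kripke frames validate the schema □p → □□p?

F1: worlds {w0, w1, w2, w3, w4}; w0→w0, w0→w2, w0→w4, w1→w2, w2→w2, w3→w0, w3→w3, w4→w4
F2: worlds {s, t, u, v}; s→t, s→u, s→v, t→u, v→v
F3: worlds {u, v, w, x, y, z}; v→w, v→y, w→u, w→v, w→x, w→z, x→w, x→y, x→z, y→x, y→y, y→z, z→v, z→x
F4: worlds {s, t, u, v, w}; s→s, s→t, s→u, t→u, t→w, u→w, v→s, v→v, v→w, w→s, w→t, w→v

The schema corresponds to transitivity: ∀x ∀y ∀z (Rxy ∧ Ryz → Rxz).
F1: fails — Rw3w0 and Rw0w4 but not Rw3w4.
F2: ✓.
F3: fails — Rxw and Rwu but not Rxu.
F4: fails — Rwt and Rtw but not Rww.

F2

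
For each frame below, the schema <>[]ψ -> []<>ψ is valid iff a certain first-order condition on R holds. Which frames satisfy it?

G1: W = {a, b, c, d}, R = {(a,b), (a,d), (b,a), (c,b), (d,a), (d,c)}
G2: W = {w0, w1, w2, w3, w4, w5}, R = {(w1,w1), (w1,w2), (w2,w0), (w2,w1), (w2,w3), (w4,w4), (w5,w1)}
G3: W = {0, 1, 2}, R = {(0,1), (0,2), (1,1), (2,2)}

The schema corresponds to convergence: forall x forall y forall z (Rxy & Rxz -> exists w (Ryw & Rzw)).
G1: holds.
G2: fails — Rw2w1 and Rw2w0 but w1 and w0 have no common successor.
G3: fails — R01 and R02 but 1 and 2 have no common successor.

G1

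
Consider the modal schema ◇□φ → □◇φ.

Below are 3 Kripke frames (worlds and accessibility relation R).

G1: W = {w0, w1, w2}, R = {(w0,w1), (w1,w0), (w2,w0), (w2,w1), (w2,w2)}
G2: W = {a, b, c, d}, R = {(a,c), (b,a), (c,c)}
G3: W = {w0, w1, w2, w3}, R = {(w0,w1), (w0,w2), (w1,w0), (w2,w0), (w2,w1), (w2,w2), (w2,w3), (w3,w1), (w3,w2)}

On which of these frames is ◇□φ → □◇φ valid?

Frame correspondent (Sahlqvist): ∀x ∀y ∀z (Rxy ∧ Rxz → ∃w (Ryw ∧ Rzw)) — i.e. convergence.
G1: fails — Rw2w1 and Rw2w0 but w1 and w0 have no common successor.
G2: ✓.
G3: fails — Rw2w1 and Rw2w0 but w1 and w0 have no common successor.
Valid on: G2.

G2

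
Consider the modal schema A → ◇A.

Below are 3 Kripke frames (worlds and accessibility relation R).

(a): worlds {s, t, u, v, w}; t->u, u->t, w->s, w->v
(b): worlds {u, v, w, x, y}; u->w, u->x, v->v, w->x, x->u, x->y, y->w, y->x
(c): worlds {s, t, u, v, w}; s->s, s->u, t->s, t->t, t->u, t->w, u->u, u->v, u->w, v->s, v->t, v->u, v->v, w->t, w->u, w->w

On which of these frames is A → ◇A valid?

This is the axiom for reflexivity; its first-order frame correspondent is ∀x Rxx.
(a): fails — world s does not see itself.
(b): fails — world u does not see itself.
(c): satisfies the condition.

(c)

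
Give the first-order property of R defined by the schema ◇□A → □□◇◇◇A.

This is a Sahlqvist (Geach-type) schema ◇^1□^1A → □^2◇^3A.
Minimal-valuation argument: fix x; take any y with xR^1y and any z with xR^2z. Set V(A) to the set of worlds R-reachable from y in exactly 1 step. Then □^1A holds at y, so the antecedent holds at x; validity forces ◇^3A at z, giving a w with zR^3w and yR^1w.
First-order correspondent: ∀x ∀y ∀z ((xRy ∧ xR²z) → ∃w (yRw ∧ zR³w)).

∀x ∀y ∀z ((xRy ∧ xR²z) → ∃w (yRw ∧ zR³w))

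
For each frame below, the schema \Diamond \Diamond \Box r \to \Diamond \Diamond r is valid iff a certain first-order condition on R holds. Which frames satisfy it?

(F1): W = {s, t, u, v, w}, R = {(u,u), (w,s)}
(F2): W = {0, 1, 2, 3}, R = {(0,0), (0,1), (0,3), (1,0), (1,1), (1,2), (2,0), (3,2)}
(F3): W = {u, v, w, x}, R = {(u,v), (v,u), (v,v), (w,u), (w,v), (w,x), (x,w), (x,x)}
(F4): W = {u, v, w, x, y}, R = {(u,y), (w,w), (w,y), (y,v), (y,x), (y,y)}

The schema corresponds to a generalized confluence (Geach) condition: \forall x \forall y (x R^2 y \to \exists w (yRw \wedge x R^2 w)).
(F1): condition met.
(F2): fails — 2R²3 but no w with 3Rw and 2R²w.
(F3): condition met.
(F4): fails — uR²v but no t with vRt and uR²t.
Valid on: (F1), (F3).

(F1), (F3)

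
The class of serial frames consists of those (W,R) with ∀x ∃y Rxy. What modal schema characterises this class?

This is seriality; the standard corresponding axiom is D: □r → ◇r.
Suppose □r→◇r is valid. At any x set V(r)=W. Then □r at x, so ◇r at x, so x has a successor.

□r → ◇r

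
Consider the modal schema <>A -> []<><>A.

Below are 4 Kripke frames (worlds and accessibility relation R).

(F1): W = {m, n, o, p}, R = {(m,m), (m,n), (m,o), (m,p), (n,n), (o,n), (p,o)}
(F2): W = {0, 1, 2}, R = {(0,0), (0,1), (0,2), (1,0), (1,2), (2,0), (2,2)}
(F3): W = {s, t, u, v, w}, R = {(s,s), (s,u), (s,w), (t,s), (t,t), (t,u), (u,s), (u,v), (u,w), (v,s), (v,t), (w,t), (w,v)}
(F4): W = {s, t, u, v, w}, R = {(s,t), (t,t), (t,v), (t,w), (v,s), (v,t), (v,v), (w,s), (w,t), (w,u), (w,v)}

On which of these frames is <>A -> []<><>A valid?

(F2)

Frame correspondent (Sahlqvist): forall x forall y forall z ((xRy & xRz) -> exists w (y = w & z R^2 w)) — i.e. a generalized confluence (Geach) condition.
(F1): fails — mRm, mRn but no w with m=w and nR²w.
(F2): ✓.
(F3): fails — sRw, sRw but no w* with w=w* and wR²w*.
(F4): fails — vRs, vRs but no w* with s=w* and sR²w*.
Valid on: (F2).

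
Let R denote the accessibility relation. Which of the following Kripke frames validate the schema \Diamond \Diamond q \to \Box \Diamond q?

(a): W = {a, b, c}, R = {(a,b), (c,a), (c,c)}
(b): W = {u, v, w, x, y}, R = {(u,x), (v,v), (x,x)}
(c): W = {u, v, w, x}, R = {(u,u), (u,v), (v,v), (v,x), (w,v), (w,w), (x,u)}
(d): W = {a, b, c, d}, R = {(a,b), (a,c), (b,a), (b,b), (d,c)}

(b)

The schema corresponds to a generalized confluence (Geach) condition: \forall x \forall y \forall z ((x R^2 y \wedge xRz) \to \exists w (y = w \wedge zRw)).
(a): fails — cR²a, cRa but no w with a=w and aRw.
(b): ✓.
(c): fails — uR²u, uRv but no t with u=t and vRt.
(d): fails — aR²a, aRc but no w with a=w and cRw.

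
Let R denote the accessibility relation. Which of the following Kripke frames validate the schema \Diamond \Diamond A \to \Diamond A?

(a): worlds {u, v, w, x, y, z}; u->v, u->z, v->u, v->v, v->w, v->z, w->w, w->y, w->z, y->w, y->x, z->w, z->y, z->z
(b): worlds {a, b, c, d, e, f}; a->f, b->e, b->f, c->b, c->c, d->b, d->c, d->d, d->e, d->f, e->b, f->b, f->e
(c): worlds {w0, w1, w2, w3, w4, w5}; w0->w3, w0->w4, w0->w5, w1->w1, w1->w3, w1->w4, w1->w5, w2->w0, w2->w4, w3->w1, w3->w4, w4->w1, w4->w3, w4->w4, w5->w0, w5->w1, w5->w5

none

The schema corresponds to transitivity: \forall x \forall y \forall z (Rxy \wedge Ryz \to Rxz).
(a): fails — Ruv and Rvw but not Ruw.
(b): fails — Reb and Rbf but not Ref.
(c): fails — Rw1w5 and Rw5w0 but not Rw1w0.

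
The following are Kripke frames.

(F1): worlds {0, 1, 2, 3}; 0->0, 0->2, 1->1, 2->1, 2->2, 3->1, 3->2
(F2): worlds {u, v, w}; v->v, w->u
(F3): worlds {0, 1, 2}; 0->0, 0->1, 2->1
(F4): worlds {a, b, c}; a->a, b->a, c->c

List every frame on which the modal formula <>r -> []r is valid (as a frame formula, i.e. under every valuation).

This is the axiom for partial functionality; its first-order frame correspondent is forall x forall y forall z (Rxy & Rxz -> y = z).
(F1): fails — 0 sees both 0 and 2.
(F2): satisfies the condition.
(F3): fails — 0 sees both 0 and 1.
(F4): satisfies the condition.

(F2), (F4)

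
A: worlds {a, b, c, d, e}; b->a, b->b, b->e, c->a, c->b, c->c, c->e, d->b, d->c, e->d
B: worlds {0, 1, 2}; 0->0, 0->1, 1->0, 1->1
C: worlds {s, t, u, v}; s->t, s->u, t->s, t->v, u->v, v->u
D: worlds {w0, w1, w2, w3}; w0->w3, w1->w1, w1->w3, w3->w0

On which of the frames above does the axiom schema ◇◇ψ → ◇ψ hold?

The schema corresponds to transitivity: ∀x ∀y ∀z (Rxy ∧ Ryz → Rxz).
A: fails — Rdc and Rce but not Rde.
B: holds.
C: fails — Ruv and Rvu but not Ruu.
D: fails — Rw0w3 and Rw3w0 but not Rw0w0.
Valid on: B.

B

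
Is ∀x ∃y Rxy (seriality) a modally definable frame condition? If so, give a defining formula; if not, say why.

Yes — defined by □r → ◇r

The condition is seriality. A defining modal formula is □r → ◇r.
Suppose □r→◇r is valid. At any x set V(r)=W. Then □r at x, so ◇r at x, so x has a successor.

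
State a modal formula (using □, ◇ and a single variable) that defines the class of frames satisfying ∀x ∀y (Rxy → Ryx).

This is symmetry; the standard corresponding axiom is B: r → □◇r.
Suppose r→□◇r is valid. Take Rxy and set V(r)={x}. Then r at x, so □◇r at x, so ◇r at y, so some z with Ryz has r; z=x, i.e. Ryx.

r → □◇r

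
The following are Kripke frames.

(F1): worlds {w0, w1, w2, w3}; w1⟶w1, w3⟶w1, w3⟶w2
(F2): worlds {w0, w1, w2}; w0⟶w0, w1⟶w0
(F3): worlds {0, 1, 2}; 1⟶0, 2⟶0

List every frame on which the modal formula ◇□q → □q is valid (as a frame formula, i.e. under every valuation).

(F2)

Frame correspondent (Sahlqvist): ∀x ∀y ∀z (Rxy ∧ Rxz → Ryz) — i.e. the Euclidean property.
(F1): fails — Rw3w1 and Rw3w2 but not Rw1w2.
(F2): holds.
(F3): fails — R10 and R10 but not R00.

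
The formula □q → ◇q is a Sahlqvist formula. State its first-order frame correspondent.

Suppose □q→◇q is valid. At any x set V(q)=W. Then □q at x, so ◇q at x, so x has a successor.

seriality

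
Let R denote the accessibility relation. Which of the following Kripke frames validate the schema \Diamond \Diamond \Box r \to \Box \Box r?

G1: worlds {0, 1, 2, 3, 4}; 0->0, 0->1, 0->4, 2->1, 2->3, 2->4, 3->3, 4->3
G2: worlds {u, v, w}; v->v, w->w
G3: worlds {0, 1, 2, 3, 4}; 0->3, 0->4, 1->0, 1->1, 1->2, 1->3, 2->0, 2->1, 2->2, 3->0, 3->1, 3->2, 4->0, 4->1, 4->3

This is the axiom for a generalized confluence (Geach) condition; its first-order frame correspondent is \forall x \forall y \forall z ((x R^2 y \wedge x R^2 z) \to \exists w (yRw \wedge z = w)).
G1: fails — 0R²0, 0R²3 but no w with 0Rw and 3=w.
G2: ✓.
G3: fails — 0R²0, 0R²0 but no w with 0Rw and 0=w.
Valid on: G2.

G2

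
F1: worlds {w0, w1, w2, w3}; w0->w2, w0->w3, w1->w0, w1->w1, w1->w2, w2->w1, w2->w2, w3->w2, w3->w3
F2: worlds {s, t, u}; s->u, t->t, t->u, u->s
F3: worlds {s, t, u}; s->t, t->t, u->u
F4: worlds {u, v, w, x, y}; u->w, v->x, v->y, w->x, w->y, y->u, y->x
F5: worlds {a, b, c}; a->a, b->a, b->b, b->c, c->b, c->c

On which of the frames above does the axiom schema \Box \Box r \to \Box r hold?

Frame correspondent (Sahlqvist): \forall x \forall y (Rxy \to \exists z (Rxz \wedge Rzy)) — i.e. density.
F1: ✓.
F2: fails — Rsu but no z with Rsz and Rzu.
F3: ✓.
F4: fails — Ryx but no z with Ryz and Rzx.
F5: ✓.
Valid on: F1, F3, F5.

F1, F3, F5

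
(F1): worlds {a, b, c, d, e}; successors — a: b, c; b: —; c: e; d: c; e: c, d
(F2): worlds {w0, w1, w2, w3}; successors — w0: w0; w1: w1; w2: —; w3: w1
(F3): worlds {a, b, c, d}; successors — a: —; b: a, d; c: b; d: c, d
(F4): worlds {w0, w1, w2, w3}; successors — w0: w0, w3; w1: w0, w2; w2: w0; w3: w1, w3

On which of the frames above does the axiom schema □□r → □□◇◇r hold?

Frame correspondent (Sahlqvist): ∀x ∀z (xR²z → ∃w (xR²w ∧ zR²w)) — i.e. a generalized confluence (Geach) condition.
(F1): fails — cR²d but no w with cR²w and dR²w.
(F2): holds.
(F3): fails — cR²a but no w with cR²w and aR²w.
(F4): holds.

(F2), (F4)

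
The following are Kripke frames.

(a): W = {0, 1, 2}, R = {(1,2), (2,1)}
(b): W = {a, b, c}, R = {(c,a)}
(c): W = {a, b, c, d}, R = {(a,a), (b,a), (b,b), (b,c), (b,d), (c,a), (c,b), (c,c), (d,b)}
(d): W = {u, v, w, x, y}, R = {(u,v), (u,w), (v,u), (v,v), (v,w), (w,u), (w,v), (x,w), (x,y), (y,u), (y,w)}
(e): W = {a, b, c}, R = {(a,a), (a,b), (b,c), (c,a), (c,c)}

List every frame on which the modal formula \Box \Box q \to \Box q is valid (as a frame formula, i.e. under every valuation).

Frame correspondent (Sahlqvist): \forall x \forall y (Rxy \to \exists z (Rxz \wedge Rzy)) — i.e. density.
(a): fails — R12 but no z with R1z and Rz2.
(b): fails — Rca but no z with Rcz and Rza.
(c): holds.
(d): fails — Rxy but no z with Rxz and Rzy.
(e): holds.
Valid on: (c), (e).

(c), (e)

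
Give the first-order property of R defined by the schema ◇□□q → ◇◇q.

This is a Sahlqvist (Geach-type) schema ◇^1□^2q → □^0◇^2q.
Minimal-valuation argument: fix x; take any y with xR^1y and any z with xR^0z. Set V(q) to the set of worlds R-reachable from y in exactly 2 steps. Then □^2q holds at y, so the antecedent holds at x; validity forces ◇^2q at z, giving a w with zR^2w and yR^2w.
First-order correspondent: ∀x ∀y (xRy → ∃w (yR²w ∧ xR²w)).

∀x ∀y (xRy → ∃w (yR²w ∧ xR²w))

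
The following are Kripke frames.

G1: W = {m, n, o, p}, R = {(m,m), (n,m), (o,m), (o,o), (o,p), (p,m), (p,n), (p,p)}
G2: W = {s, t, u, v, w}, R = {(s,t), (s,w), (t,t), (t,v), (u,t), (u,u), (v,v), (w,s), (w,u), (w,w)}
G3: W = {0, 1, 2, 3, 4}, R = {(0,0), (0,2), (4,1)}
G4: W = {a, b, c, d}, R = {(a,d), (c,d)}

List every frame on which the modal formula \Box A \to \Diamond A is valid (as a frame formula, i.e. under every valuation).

G1, G2

The schema corresponds to seriality: \forall x \exists y Rxy.
G1: ✓.
G2: ✓.
G3: fails — world 1 has no successor.
G4: fails — world b has no successor.
Valid on: G1, G2.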